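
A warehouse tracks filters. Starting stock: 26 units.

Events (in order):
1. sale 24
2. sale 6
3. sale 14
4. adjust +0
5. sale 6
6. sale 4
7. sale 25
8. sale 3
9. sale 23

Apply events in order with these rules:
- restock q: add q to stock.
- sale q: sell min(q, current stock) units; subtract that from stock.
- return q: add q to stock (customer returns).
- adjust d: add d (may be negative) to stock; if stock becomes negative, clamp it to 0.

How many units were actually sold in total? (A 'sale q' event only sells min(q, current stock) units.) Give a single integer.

Answer: 26

Derivation:
Processing events:
Start: stock = 26
  Event 1 (sale 24): sell min(24,26)=24. stock: 26 - 24 = 2. total_sold = 24
  Event 2 (sale 6): sell min(6,2)=2. stock: 2 - 2 = 0. total_sold = 26
  Event 3 (sale 14): sell min(14,0)=0. stock: 0 - 0 = 0. total_sold = 26
  Event 4 (adjust +0): 0 + 0 = 0
  Event 5 (sale 6): sell min(6,0)=0. stock: 0 - 0 = 0. total_sold = 26
  Event 6 (sale 4): sell min(4,0)=0. stock: 0 - 0 = 0. total_sold = 26
  Event 7 (sale 25): sell min(25,0)=0. stock: 0 - 0 = 0. total_sold = 26
  Event 8 (sale 3): sell min(3,0)=0. stock: 0 - 0 = 0. total_sold = 26
  Event 9 (sale 23): sell min(23,0)=0. stock: 0 - 0 = 0. total_sold = 26
Final: stock = 0, total_sold = 26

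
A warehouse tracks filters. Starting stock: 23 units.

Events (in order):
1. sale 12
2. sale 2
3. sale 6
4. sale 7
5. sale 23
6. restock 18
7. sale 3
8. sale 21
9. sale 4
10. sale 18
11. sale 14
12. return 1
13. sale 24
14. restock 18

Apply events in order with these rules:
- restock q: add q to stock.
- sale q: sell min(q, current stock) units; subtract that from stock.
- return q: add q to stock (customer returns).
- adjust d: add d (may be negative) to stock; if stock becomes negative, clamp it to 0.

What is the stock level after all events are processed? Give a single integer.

Processing events:
Start: stock = 23
  Event 1 (sale 12): sell min(12,23)=12. stock: 23 - 12 = 11. total_sold = 12
  Event 2 (sale 2): sell min(2,11)=2. stock: 11 - 2 = 9. total_sold = 14
  Event 3 (sale 6): sell min(6,9)=6. stock: 9 - 6 = 3. total_sold = 20
  Event 4 (sale 7): sell min(7,3)=3. stock: 3 - 3 = 0. total_sold = 23
  Event 5 (sale 23): sell min(23,0)=0. stock: 0 - 0 = 0. total_sold = 23
  Event 6 (restock 18): 0 + 18 = 18
  Event 7 (sale 3): sell min(3,18)=3. stock: 18 - 3 = 15. total_sold = 26
  Event 8 (sale 21): sell min(21,15)=15. stock: 15 - 15 = 0. total_sold = 41
  Event 9 (sale 4): sell min(4,0)=0. stock: 0 - 0 = 0. total_sold = 41
  Event 10 (sale 18): sell min(18,0)=0. stock: 0 - 0 = 0. total_sold = 41
  Event 11 (sale 14): sell min(14,0)=0. stock: 0 - 0 = 0. total_sold = 41
  Event 12 (return 1): 0 + 1 = 1
  Event 13 (sale 24): sell min(24,1)=1. stock: 1 - 1 = 0. total_sold = 42
  Event 14 (restock 18): 0 + 18 = 18
Final: stock = 18, total_sold = 42

Answer: 18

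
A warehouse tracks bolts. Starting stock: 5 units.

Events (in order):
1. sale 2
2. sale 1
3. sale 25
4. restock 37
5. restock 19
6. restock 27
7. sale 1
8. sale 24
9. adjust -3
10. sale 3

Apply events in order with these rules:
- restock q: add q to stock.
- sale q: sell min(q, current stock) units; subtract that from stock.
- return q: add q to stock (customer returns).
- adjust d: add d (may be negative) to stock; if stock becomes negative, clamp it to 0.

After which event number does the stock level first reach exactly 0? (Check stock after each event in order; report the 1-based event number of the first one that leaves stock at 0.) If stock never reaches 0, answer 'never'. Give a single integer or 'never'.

Answer: 3

Derivation:
Processing events:
Start: stock = 5
  Event 1 (sale 2): sell min(2,5)=2. stock: 5 - 2 = 3. total_sold = 2
  Event 2 (sale 1): sell min(1,3)=1. stock: 3 - 1 = 2. total_sold = 3
  Event 3 (sale 25): sell min(25,2)=2. stock: 2 - 2 = 0. total_sold = 5
  Event 4 (restock 37): 0 + 37 = 37
  Event 5 (restock 19): 37 + 19 = 56
  Event 6 (restock 27): 56 + 27 = 83
  Event 7 (sale 1): sell min(1,83)=1. stock: 83 - 1 = 82. total_sold = 6
  Event 8 (sale 24): sell min(24,82)=24. stock: 82 - 24 = 58. total_sold = 30
  Event 9 (adjust -3): 58 + -3 = 55
  Event 10 (sale 3): sell min(3,55)=3. stock: 55 - 3 = 52. total_sold = 33
Final: stock = 52, total_sold = 33

First zero at event 3.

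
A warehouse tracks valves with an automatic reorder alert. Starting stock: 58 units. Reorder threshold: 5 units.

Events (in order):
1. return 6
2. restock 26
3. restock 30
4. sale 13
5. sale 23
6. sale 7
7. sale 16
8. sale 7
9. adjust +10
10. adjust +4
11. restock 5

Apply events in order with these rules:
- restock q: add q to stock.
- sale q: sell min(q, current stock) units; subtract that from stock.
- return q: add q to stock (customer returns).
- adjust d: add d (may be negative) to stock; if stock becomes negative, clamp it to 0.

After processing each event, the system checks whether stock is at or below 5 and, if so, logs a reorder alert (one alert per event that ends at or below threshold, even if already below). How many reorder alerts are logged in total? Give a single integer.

Answer: 0

Derivation:
Processing events:
Start: stock = 58
  Event 1 (return 6): 58 + 6 = 64
  Event 2 (restock 26): 64 + 26 = 90
  Event 3 (restock 30): 90 + 30 = 120
  Event 4 (sale 13): sell min(13,120)=13. stock: 120 - 13 = 107. total_sold = 13
  Event 5 (sale 23): sell min(23,107)=23. stock: 107 - 23 = 84. total_sold = 36
  Event 6 (sale 7): sell min(7,84)=7. stock: 84 - 7 = 77. total_sold = 43
  Event 7 (sale 16): sell min(16,77)=16. stock: 77 - 16 = 61. total_sold = 59
  Event 8 (sale 7): sell min(7,61)=7. stock: 61 - 7 = 54. total_sold = 66
  Event 9 (adjust +10): 54 + 10 = 64
  Event 10 (adjust +4): 64 + 4 = 68
  Event 11 (restock 5): 68 + 5 = 73
Final: stock = 73, total_sold = 66

Checking against threshold 5:
  After event 1: stock=64 > 5
  After event 2: stock=90 > 5
  After event 3: stock=120 > 5
  After event 4: stock=107 > 5
  After event 5: stock=84 > 5
  After event 6: stock=77 > 5
  After event 7: stock=61 > 5
  After event 8: stock=54 > 5
  After event 9: stock=64 > 5
  After event 10: stock=68 > 5
  After event 11: stock=73 > 5
Alert events: []. Count = 0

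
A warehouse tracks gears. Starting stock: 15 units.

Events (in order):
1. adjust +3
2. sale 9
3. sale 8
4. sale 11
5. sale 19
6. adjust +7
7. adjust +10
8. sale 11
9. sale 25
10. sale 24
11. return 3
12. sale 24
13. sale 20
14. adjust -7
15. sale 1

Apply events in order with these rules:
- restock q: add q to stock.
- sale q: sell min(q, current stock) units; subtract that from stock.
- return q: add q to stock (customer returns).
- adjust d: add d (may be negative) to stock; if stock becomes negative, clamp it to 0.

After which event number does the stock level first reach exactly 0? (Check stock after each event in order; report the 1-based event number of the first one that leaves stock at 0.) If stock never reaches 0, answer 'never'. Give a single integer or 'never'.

Processing events:
Start: stock = 15
  Event 1 (adjust +3): 15 + 3 = 18
  Event 2 (sale 9): sell min(9,18)=9. stock: 18 - 9 = 9. total_sold = 9
  Event 3 (sale 8): sell min(8,9)=8. stock: 9 - 8 = 1. total_sold = 17
  Event 4 (sale 11): sell min(11,1)=1. stock: 1 - 1 = 0. total_sold = 18
  Event 5 (sale 19): sell min(19,0)=0. stock: 0 - 0 = 0. total_sold = 18
  Event 6 (adjust +7): 0 + 7 = 7
  Event 7 (adjust +10): 7 + 10 = 17
  Event 8 (sale 11): sell min(11,17)=11. stock: 17 - 11 = 6. total_sold = 29
  Event 9 (sale 25): sell min(25,6)=6. stock: 6 - 6 = 0. total_sold = 35
  Event 10 (sale 24): sell min(24,0)=0. stock: 0 - 0 = 0. total_sold = 35
  Event 11 (return 3): 0 + 3 = 3
  Event 12 (sale 24): sell min(24,3)=3. stock: 3 - 3 = 0. total_sold = 38
  Event 13 (sale 20): sell min(20,0)=0. stock: 0 - 0 = 0. total_sold = 38
  Event 14 (adjust -7): 0 + -7 = 0 (clamped to 0)
  Event 15 (sale 1): sell min(1,0)=0. stock: 0 - 0 = 0. total_sold = 38
Final: stock = 0, total_sold = 38

First zero at event 4.

Answer: 4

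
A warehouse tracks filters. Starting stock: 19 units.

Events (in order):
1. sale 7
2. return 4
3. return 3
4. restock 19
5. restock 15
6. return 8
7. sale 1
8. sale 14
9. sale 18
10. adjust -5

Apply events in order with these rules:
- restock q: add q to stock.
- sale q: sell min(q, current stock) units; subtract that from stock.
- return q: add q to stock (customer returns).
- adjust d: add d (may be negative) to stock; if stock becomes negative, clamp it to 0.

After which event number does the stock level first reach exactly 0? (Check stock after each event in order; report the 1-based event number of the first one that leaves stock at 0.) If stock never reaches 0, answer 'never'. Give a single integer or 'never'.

Answer: never

Derivation:
Processing events:
Start: stock = 19
  Event 1 (sale 7): sell min(7,19)=7. stock: 19 - 7 = 12. total_sold = 7
  Event 2 (return 4): 12 + 4 = 16
  Event 3 (return 3): 16 + 3 = 19
  Event 4 (restock 19): 19 + 19 = 38
  Event 5 (restock 15): 38 + 15 = 53
  Event 6 (return 8): 53 + 8 = 61
  Event 7 (sale 1): sell min(1,61)=1. stock: 61 - 1 = 60. total_sold = 8
  Event 8 (sale 14): sell min(14,60)=14. stock: 60 - 14 = 46. total_sold = 22
  Event 9 (sale 18): sell min(18,46)=18. stock: 46 - 18 = 28. total_sold = 40
  Event 10 (adjust -5): 28 + -5 = 23
Final: stock = 23, total_sold = 40

Stock never reaches 0.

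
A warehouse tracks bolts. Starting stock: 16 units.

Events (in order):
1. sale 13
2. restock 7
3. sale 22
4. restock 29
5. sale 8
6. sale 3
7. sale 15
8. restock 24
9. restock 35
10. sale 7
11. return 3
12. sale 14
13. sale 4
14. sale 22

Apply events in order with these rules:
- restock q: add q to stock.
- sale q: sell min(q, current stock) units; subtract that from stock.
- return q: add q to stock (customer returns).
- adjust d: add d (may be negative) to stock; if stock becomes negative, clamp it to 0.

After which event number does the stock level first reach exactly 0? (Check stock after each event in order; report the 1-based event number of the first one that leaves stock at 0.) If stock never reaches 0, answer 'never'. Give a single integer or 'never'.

Answer: 3

Derivation:
Processing events:
Start: stock = 16
  Event 1 (sale 13): sell min(13,16)=13. stock: 16 - 13 = 3. total_sold = 13
  Event 2 (restock 7): 3 + 7 = 10
  Event 3 (sale 22): sell min(22,10)=10. stock: 10 - 10 = 0. total_sold = 23
  Event 4 (restock 29): 0 + 29 = 29
  Event 5 (sale 8): sell min(8,29)=8. stock: 29 - 8 = 21. total_sold = 31
  Event 6 (sale 3): sell min(3,21)=3. stock: 21 - 3 = 18. total_sold = 34
  Event 7 (sale 15): sell min(15,18)=15. stock: 18 - 15 = 3. total_sold = 49
  Event 8 (restock 24): 3 + 24 = 27
  Event 9 (restock 35): 27 + 35 = 62
  Event 10 (sale 7): sell min(7,62)=7. stock: 62 - 7 = 55. total_sold = 56
  Event 11 (return 3): 55 + 3 = 58
  Event 12 (sale 14): sell min(14,58)=14. stock: 58 - 14 = 44. total_sold = 70
  Event 13 (sale 4): sell min(4,44)=4. stock: 44 - 4 = 40. total_sold = 74
  Event 14 (sale 22): sell min(22,40)=22. stock: 40 - 22 = 18. total_sold = 96
Final: stock = 18, total_sold = 96

First zero at event 3.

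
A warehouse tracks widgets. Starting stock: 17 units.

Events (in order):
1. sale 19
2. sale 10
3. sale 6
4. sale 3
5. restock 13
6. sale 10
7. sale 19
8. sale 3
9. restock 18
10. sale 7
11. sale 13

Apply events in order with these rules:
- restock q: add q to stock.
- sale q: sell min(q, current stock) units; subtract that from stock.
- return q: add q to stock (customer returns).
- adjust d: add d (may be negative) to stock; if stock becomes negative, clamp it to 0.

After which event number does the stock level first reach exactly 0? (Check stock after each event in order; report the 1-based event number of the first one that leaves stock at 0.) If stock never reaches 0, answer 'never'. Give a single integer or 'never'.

Answer: 1

Derivation:
Processing events:
Start: stock = 17
  Event 1 (sale 19): sell min(19,17)=17. stock: 17 - 17 = 0. total_sold = 17
  Event 2 (sale 10): sell min(10,0)=0. stock: 0 - 0 = 0. total_sold = 17
  Event 3 (sale 6): sell min(6,0)=0. stock: 0 - 0 = 0. total_sold = 17
  Event 4 (sale 3): sell min(3,0)=0. stock: 0 - 0 = 0. total_sold = 17
  Event 5 (restock 13): 0 + 13 = 13
  Event 6 (sale 10): sell min(10,13)=10. stock: 13 - 10 = 3. total_sold = 27
  Event 7 (sale 19): sell min(19,3)=3. stock: 3 - 3 = 0. total_sold = 30
  Event 8 (sale 3): sell min(3,0)=0. stock: 0 - 0 = 0. total_sold = 30
  Event 9 (restock 18): 0 + 18 = 18
  Event 10 (sale 7): sell min(7,18)=7. stock: 18 - 7 = 11. total_sold = 37
  Event 11 (sale 13): sell min(13,11)=11. stock: 11 - 11 = 0. total_sold = 48
Final: stock = 0, total_sold = 48

First zero at event 1.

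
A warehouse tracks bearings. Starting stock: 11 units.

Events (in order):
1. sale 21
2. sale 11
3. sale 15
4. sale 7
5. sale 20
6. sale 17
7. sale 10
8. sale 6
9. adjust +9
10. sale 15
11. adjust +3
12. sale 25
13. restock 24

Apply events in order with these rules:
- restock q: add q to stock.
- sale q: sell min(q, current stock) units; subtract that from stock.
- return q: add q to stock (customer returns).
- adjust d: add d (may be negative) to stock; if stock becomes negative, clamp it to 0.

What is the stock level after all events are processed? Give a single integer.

Answer: 24

Derivation:
Processing events:
Start: stock = 11
  Event 1 (sale 21): sell min(21,11)=11. stock: 11 - 11 = 0. total_sold = 11
  Event 2 (sale 11): sell min(11,0)=0. stock: 0 - 0 = 0. total_sold = 11
  Event 3 (sale 15): sell min(15,0)=0. stock: 0 - 0 = 0. total_sold = 11
  Event 4 (sale 7): sell min(7,0)=0. stock: 0 - 0 = 0. total_sold = 11
  Event 5 (sale 20): sell min(20,0)=0. stock: 0 - 0 = 0. total_sold = 11
  Event 6 (sale 17): sell min(17,0)=0. stock: 0 - 0 = 0. total_sold = 11
  Event 7 (sale 10): sell min(10,0)=0. stock: 0 - 0 = 0. total_sold = 11
  Event 8 (sale 6): sell min(6,0)=0. stock: 0 - 0 = 0. total_sold = 11
  Event 9 (adjust +9): 0 + 9 = 9
  Event 10 (sale 15): sell min(15,9)=9. stock: 9 - 9 = 0. total_sold = 20
  Event 11 (adjust +3): 0 + 3 = 3
  Event 12 (sale 25): sell min(25,3)=3. stock: 3 - 3 = 0. total_sold = 23
  Event 13 (restock 24): 0 + 24 = 24
Final: stock = 24, total_sold = 23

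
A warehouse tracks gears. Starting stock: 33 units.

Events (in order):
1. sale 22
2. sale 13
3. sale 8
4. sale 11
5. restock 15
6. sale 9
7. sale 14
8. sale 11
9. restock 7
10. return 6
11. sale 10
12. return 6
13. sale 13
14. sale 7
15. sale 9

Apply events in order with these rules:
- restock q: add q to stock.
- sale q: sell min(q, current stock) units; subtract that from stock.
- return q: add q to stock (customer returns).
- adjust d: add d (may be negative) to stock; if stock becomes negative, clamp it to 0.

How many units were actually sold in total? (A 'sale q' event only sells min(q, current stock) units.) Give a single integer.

Answer: 67

Derivation:
Processing events:
Start: stock = 33
  Event 1 (sale 22): sell min(22,33)=22. stock: 33 - 22 = 11. total_sold = 22
  Event 2 (sale 13): sell min(13,11)=11. stock: 11 - 11 = 0. total_sold = 33
  Event 3 (sale 8): sell min(8,0)=0. stock: 0 - 0 = 0. total_sold = 33
  Event 4 (sale 11): sell min(11,0)=0. stock: 0 - 0 = 0. total_sold = 33
  Event 5 (restock 15): 0 + 15 = 15
  Event 6 (sale 9): sell min(9,15)=9. stock: 15 - 9 = 6. total_sold = 42
  Event 7 (sale 14): sell min(14,6)=6. stock: 6 - 6 = 0. total_sold = 48
  Event 8 (sale 11): sell min(11,0)=0. stock: 0 - 0 = 0. total_sold = 48
  Event 9 (restock 7): 0 + 7 = 7
  Event 10 (return 6): 7 + 6 = 13
  Event 11 (sale 10): sell min(10,13)=10. stock: 13 - 10 = 3. total_sold = 58
  Event 12 (return 6): 3 + 6 = 9
  Event 13 (sale 13): sell min(13,9)=9. stock: 9 - 9 = 0. total_sold = 67
  Event 14 (sale 7): sell min(7,0)=0. stock: 0 - 0 = 0. total_sold = 67
  Event 15 (sale 9): sell min(9,0)=0. stock: 0 - 0 = 0. total_sold = 67
Final: stock = 0, total_sold = 67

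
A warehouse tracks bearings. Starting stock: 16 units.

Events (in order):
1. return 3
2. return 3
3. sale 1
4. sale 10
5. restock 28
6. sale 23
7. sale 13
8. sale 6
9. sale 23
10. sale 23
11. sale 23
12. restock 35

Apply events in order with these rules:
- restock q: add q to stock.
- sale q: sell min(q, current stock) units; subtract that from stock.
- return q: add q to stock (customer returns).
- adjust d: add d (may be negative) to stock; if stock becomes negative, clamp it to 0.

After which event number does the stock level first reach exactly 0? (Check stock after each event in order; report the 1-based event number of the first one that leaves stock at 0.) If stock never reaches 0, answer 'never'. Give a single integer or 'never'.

Answer: 8

Derivation:
Processing events:
Start: stock = 16
  Event 1 (return 3): 16 + 3 = 19
  Event 2 (return 3): 19 + 3 = 22
  Event 3 (sale 1): sell min(1,22)=1. stock: 22 - 1 = 21. total_sold = 1
  Event 4 (sale 10): sell min(10,21)=10. stock: 21 - 10 = 11. total_sold = 11
  Event 5 (restock 28): 11 + 28 = 39
  Event 6 (sale 23): sell min(23,39)=23. stock: 39 - 23 = 16. total_sold = 34
  Event 7 (sale 13): sell min(13,16)=13. stock: 16 - 13 = 3. total_sold = 47
  Event 8 (sale 6): sell min(6,3)=3. stock: 3 - 3 = 0. total_sold = 50
  Event 9 (sale 23): sell min(23,0)=0. stock: 0 - 0 = 0. total_sold = 50
  Event 10 (sale 23): sell min(23,0)=0. stock: 0 - 0 = 0. total_sold = 50
  Event 11 (sale 23): sell min(23,0)=0. stock: 0 - 0 = 0. total_sold = 50
  Event 12 (restock 35): 0 + 35 = 35
Final: stock = 35, total_sold = 50

First zero at event 8.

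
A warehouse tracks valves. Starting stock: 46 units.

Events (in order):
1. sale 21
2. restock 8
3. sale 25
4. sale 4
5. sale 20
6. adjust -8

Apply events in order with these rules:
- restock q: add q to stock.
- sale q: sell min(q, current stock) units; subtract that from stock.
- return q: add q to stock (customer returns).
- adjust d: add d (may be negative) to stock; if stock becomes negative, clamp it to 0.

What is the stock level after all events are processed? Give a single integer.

Processing events:
Start: stock = 46
  Event 1 (sale 21): sell min(21,46)=21. stock: 46 - 21 = 25. total_sold = 21
  Event 2 (restock 8): 25 + 8 = 33
  Event 3 (sale 25): sell min(25,33)=25. stock: 33 - 25 = 8. total_sold = 46
  Event 4 (sale 4): sell min(4,8)=4. stock: 8 - 4 = 4. total_sold = 50
  Event 5 (sale 20): sell min(20,4)=4. stock: 4 - 4 = 0. total_sold = 54
  Event 6 (adjust -8): 0 + -8 = 0 (clamped to 0)
Final: stock = 0, total_sold = 54

Answer: 0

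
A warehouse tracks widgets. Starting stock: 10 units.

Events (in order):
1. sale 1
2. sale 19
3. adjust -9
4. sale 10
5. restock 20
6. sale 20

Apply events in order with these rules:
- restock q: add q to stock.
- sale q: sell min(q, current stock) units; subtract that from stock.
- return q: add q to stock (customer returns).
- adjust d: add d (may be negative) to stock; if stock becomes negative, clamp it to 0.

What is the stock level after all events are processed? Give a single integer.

Answer: 0

Derivation:
Processing events:
Start: stock = 10
  Event 1 (sale 1): sell min(1,10)=1. stock: 10 - 1 = 9. total_sold = 1
  Event 2 (sale 19): sell min(19,9)=9. stock: 9 - 9 = 0. total_sold = 10
  Event 3 (adjust -9): 0 + -9 = 0 (clamped to 0)
  Event 4 (sale 10): sell min(10,0)=0. stock: 0 - 0 = 0. total_sold = 10
  Event 5 (restock 20): 0 + 20 = 20
  Event 6 (sale 20): sell min(20,20)=20. stock: 20 - 20 = 0. total_sold = 30
Final: stock = 0, total_sold = 30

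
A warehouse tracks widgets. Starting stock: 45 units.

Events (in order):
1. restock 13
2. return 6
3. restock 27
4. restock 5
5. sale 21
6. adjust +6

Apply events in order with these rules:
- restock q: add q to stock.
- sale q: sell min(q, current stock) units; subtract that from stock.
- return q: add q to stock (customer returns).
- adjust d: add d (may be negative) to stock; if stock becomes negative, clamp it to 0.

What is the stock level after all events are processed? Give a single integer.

Processing events:
Start: stock = 45
  Event 1 (restock 13): 45 + 13 = 58
  Event 2 (return 6): 58 + 6 = 64
  Event 3 (restock 27): 64 + 27 = 91
  Event 4 (restock 5): 91 + 5 = 96
  Event 5 (sale 21): sell min(21,96)=21. stock: 96 - 21 = 75. total_sold = 21
  Event 6 (adjust +6): 75 + 6 = 81
Final: stock = 81, total_sold = 21

Answer: 81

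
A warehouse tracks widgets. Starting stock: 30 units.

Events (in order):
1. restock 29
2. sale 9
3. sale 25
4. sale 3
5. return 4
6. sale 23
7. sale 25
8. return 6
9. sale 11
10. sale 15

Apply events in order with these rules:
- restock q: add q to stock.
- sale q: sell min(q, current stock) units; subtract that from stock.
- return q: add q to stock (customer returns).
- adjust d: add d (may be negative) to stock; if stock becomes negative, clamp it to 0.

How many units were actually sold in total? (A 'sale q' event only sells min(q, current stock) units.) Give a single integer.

Processing events:
Start: stock = 30
  Event 1 (restock 29): 30 + 29 = 59
  Event 2 (sale 9): sell min(9,59)=9. stock: 59 - 9 = 50. total_sold = 9
  Event 3 (sale 25): sell min(25,50)=25. stock: 50 - 25 = 25. total_sold = 34
  Event 4 (sale 3): sell min(3,25)=3. stock: 25 - 3 = 22. total_sold = 37
  Event 5 (return 4): 22 + 4 = 26
  Event 6 (sale 23): sell min(23,26)=23. stock: 26 - 23 = 3. total_sold = 60
  Event 7 (sale 25): sell min(25,3)=3. stock: 3 - 3 = 0. total_sold = 63
  Event 8 (return 6): 0 + 6 = 6
  Event 9 (sale 11): sell min(11,6)=6. stock: 6 - 6 = 0. total_sold = 69
  Event 10 (sale 15): sell min(15,0)=0. stock: 0 - 0 = 0. total_sold = 69
Final: stock = 0, total_sold = 69

Answer: 69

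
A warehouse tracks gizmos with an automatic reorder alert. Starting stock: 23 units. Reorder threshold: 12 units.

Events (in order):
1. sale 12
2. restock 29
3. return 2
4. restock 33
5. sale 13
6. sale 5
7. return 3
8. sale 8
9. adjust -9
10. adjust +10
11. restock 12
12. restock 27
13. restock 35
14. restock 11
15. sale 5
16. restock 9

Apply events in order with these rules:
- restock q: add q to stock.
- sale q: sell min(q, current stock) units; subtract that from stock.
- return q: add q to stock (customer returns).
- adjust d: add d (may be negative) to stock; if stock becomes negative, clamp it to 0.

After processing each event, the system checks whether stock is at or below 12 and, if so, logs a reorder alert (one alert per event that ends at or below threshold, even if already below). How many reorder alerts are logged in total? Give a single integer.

Processing events:
Start: stock = 23
  Event 1 (sale 12): sell min(12,23)=12. stock: 23 - 12 = 11. total_sold = 12
  Event 2 (restock 29): 11 + 29 = 40
  Event 3 (return 2): 40 + 2 = 42
  Event 4 (restock 33): 42 + 33 = 75
  Event 5 (sale 13): sell min(13,75)=13. stock: 75 - 13 = 62. total_sold = 25
  Event 6 (sale 5): sell min(5,62)=5. stock: 62 - 5 = 57. total_sold = 30
  Event 7 (return 3): 57 + 3 = 60
  Event 8 (sale 8): sell min(8,60)=8. stock: 60 - 8 = 52. total_sold = 38
  Event 9 (adjust -9): 52 + -9 = 43
  Event 10 (adjust +10): 43 + 10 = 53
  Event 11 (restock 12): 53 + 12 = 65
  Event 12 (restock 27): 65 + 27 = 92
  Event 13 (restock 35): 92 + 35 = 127
  Event 14 (restock 11): 127 + 11 = 138
  Event 15 (sale 5): sell min(5,138)=5. stock: 138 - 5 = 133. total_sold = 43
  Event 16 (restock 9): 133 + 9 = 142
Final: stock = 142, total_sold = 43

Checking against threshold 12:
  After event 1: stock=11 <= 12 -> ALERT
  After event 2: stock=40 > 12
  After event 3: stock=42 > 12
  After event 4: stock=75 > 12
  After event 5: stock=62 > 12
  After event 6: stock=57 > 12
  After event 7: stock=60 > 12
  After event 8: stock=52 > 12
  After event 9: stock=43 > 12
  After event 10: stock=53 > 12
  After event 11: stock=65 > 12
  After event 12: stock=92 > 12
  After event 13: stock=127 > 12
  After event 14: stock=138 > 12
  After event 15: stock=133 > 12
  After event 16: stock=142 > 12
Alert events: [1]. Count = 1

Answer: 1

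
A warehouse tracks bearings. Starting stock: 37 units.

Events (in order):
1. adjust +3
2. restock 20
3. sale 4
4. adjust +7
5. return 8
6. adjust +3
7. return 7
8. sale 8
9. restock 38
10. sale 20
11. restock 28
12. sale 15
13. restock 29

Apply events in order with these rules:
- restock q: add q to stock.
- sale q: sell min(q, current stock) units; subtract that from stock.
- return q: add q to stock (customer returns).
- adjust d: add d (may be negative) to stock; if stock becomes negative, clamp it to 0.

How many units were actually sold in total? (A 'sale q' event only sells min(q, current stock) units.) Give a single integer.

Processing events:
Start: stock = 37
  Event 1 (adjust +3): 37 + 3 = 40
  Event 2 (restock 20): 40 + 20 = 60
  Event 3 (sale 4): sell min(4,60)=4. stock: 60 - 4 = 56. total_sold = 4
  Event 4 (adjust +7): 56 + 7 = 63
  Event 5 (return 8): 63 + 8 = 71
  Event 6 (adjust +3): 71 + 3 = 74
  Event 7 (return 7): 74 + 7 = 81
  Event 8 (sale 8): sell min(8,81)=8. stock: 81 - 8 = 73. total_sold = 12
  Event 9 (restock 38): 73 + 38 = 111
  Event 10 (sale 20): sell min(20,111)=20. stock: 111 - 20 = 91. total_sold = 32
  Event 11 (restock 28): 91 + 28 = 119
  Event 12 (sale 15): sell min(15,119)=15. stock: 119 - 15 = 104. total_sold = 47
  Event 13 (restock 29): 104 + 29 = 133
Final: stock = 133, total_sold = 47

Answer: 47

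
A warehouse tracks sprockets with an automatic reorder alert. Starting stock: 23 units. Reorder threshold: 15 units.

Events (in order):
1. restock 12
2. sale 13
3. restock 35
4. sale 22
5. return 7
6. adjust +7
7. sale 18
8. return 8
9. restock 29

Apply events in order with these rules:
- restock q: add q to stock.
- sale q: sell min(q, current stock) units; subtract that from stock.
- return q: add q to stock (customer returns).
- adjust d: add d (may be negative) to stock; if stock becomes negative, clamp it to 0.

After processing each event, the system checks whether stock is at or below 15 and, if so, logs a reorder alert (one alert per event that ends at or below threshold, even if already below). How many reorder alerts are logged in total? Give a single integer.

Processing events:
Start: stock = 23
  Event 1 (restock 12): 23 + 12 = 35
  Event 2 (sale 13): sell min(13,35)=13. stock: 35 - 13 = 22. total_sold = 13
  Event 3 (restock 35): 22 + 35 = 57
  Event 4 (sale 22): sell min(22,57)=22. stock: 57 - 22 = 35. total_sold = 35
  Event 5 (return 7): 35 + 7 = 42
  Event 6 (adjust +7): 42 + 7 = 49
  Event 7 (sale 18): sell min(18,49)=18. stock: 49 - 18 = 31. total_sold = 53
  Event 8 (return 8): 31 + 8 = 39
  Event 9 (restock 29): 39 + 29 = 68
Final: stock = 68, total_sold = 53

Checking against threshold 15:
  After event 1: stock=35 > 15
  After event 2: stock=22 > 15
  After event 3: stock=57 > 15
  After event 4: stock=35 > 15
  After event 5: stock=42 > 15
  After event 6: stock=49 > 15
  After event 7: stock=31 > 15
  After event 8: stock=39 > 15
  After event 9: stock=68 > 15
Alert events: []. Count = 0

Answer: 0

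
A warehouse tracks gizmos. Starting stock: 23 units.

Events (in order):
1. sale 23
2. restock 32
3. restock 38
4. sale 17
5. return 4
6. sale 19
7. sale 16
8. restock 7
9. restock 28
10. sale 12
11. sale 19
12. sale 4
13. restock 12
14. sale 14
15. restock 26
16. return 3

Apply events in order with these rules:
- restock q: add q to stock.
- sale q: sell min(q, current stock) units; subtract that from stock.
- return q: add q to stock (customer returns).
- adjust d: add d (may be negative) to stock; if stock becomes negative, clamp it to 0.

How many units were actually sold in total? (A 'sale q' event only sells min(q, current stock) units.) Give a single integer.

Answer: 124

Derivation:
Processing events:
Start: stock = 23
  Event 1 (sale 23): sell min(23,23)=23. stock: 23 - 23 = 0. total_sold = 23
  Event 2 (restock 32): 0 + 32 = 32
  Event 3 (restock 38): 32 + 38 = 70
  Event 4 (sale 17): sell min(17,70)=17. stock: 70 - 17 = 53. total_sold = 40
  Event 5 (return 4): 53 + 4 = 57
  Event 6 (sale 19): sell min(19,57)=19. stock: 57 - 19 = 38. total_sold = 59
  Event 7 (sale 16): sell min(16,38)=16. stock: 38 - 16 = 22. total_sold = 75
  Event 8 (restock 7): 22 + 7 = 29
  Event 9 (restock 28): 29 + 28 = 57
  Event 10 (sale 12): sell min(12,57)=12. stock: 57 - 12 = 45. total_sold = 87
  Event 11 (sale 19): sell min(19,45)=19. stock: 45 - 19 = 26. total_sold = 106
  Event 12 (sale 4): sell min(4,26)=4. stock: 26 - 4 = 22. total_sold = 110
  Event 13 (restock 12): 22 + 12 = 34
  Event 14 (sale 14): sell min(14,34)=14. stock: 34 - 14 = 20. total_sold = 124
  Event 15 (restock 26): 20 + 26 = 46
  Event 16 (return 3): 46 + 3 = 49
Final: stock = 49, total_sold = 124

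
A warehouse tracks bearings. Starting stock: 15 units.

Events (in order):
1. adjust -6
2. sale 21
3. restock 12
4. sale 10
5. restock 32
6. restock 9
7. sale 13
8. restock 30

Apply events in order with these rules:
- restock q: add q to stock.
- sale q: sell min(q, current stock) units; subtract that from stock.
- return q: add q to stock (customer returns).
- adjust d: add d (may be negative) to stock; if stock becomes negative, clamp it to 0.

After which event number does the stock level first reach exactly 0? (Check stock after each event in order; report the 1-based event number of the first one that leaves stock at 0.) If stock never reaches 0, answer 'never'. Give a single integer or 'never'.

Answer: 2

Derivation:
Processing events:
Start: stock = 15
  Event 1 (adjust -6): 15 + -6 = 9
  Event 2 (sale 21): sell min(21,9)=9. stock: 9 - 9 = 0. total_sold = 9
  Event 3 (restock 12): 0 + 12 = 12
  Event 4 (sale 10): sell min(10,12)=10. stock: 12 - 10 = 2. total_sold = 19
  Event 5 (restock 32): 2 + 32 = 34
  Event 6 (restock 9): 34 + 9 = 43
  Event 7 (sale 13): sell min(13,43)=13. stock: 43 - 13 = 30. total_sold = 32
  Event 8 (restock 30): 30 + 30 = 60
Final: stock = 60, total_sold = 32

First zero at event 2.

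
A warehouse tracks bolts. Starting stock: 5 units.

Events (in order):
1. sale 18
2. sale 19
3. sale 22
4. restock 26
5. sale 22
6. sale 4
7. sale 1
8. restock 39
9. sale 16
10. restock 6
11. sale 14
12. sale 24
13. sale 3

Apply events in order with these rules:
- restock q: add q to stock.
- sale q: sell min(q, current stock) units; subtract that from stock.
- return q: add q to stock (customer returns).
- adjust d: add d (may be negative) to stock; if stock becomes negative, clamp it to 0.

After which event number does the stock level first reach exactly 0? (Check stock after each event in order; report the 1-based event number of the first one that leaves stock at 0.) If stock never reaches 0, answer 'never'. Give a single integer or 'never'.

Answer: 1

Derivation:
Processing events:
Start: stock = 5
  Event 1 (sale 18): sell min(18,5)=5. stock: 5 - 5 = 0. total_sold = 5
  Event 2 (sale 19): sell min(19,0)=0. stock: 0 - 0 = 0. total_sold = 5
  Event 3 (sale 22): sell min(22,0)=0. stock: 0 - 0 = 0. total_sold = 5
  Event 4 (restock 26): 0 + 26 = 26
  Event 5 (sale 22): sell min(22,26)=22. stock: 26 - 22 = 4. total_sold = 27
  Event 6 (sale 4): sell min(4,4)=4. stock: 4 - 4 = 0. total_sold = 31
  Event 7 (sale 1): sell min(1,0)=0. stock: 0 - 0 = 0. total_sold = 31
  Event 8 (restock 39): 0 + 39 = 39
  Event 9 (sale 16): sell min(16,39)=16. stock: 39 - 16 = 23. total_sold = 47
  Event 10 (restock 6): 23 + 6 = 29
  Event 11 (sale 14): sell min(14,29)=14. stock: 29 - 14 = 15. total_sold = 61
  Event 12 (sale 24): sell min(24,15)=15. stock: 15 - 15 = 0. total_sold = 76
  Event 13 (sale 3): sell min(3,0)=0. stock: 0 - 0 = 0. total_sold = 76
Final: stock = 0, total_sold = 76

First zero at event 1.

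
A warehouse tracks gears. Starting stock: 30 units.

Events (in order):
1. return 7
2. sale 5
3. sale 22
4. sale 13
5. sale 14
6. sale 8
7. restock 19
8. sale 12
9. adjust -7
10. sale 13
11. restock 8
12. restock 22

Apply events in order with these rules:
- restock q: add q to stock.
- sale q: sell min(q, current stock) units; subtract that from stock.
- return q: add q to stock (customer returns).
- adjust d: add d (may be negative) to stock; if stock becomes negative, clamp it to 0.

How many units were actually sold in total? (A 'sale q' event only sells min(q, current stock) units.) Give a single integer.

Processing events:
Start: stock = 30
  Event 1 (return 7): 30 + 7 = 37
  Event 2 (sale 5): sell min(5,37)=5. stock: 37 - 5 = 32. total_sold = 5
  Event 3 (sale 22): sell min(22,32)=22. stock: 32 - 22 = 10. total_sold = 27
  Event 4 (sale 13): sell min(13,10)=10. stock: 10 - 10 = 0. total_sold = 37
  Event 5 (sale 14): sell min(14,0)=0. stock: 0 - 0 = 0. total_sold = 37
  Event 6 (sale 8): sell min(8,0)=0. stock: 0 - 0 = 0. total_sold = 37
  Event 7 (restock 19): 0 + 19 = 19
  Event 8 (sale 12): sell min(12,19)=12. stock: 19 - 12 = 7. total_sold = 49
  Event 9 (adjust -7): 7 + -7 = 0
  Event 10 (sale 13): sell min(13,0)=0. stock: 0 - 0 = 0. total_sold = 49
  Event 11 (restock 8): 0 + 8 = 8
  Event 12 (restock 22): 8 + 22 = 30
Final: stock = 30, total_sold = 49

Answer: 49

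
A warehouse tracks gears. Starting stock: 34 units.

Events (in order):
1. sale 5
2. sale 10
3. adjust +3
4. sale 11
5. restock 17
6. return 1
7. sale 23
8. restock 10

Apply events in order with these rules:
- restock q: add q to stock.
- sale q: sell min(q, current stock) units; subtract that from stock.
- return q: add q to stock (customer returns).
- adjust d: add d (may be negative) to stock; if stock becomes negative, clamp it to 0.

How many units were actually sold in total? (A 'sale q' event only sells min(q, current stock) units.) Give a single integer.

Answer: 49

Derivation:
Processing events:
Start: stock = 34
  Event 1 (sale 5): sell min(5,34)=5. stock: 34 - 5 = 29. total_sold = 5
  Event 2 (sale 10): sell min(10,29)=10. stock: 29 - 10 = 19. total_sold = 15
  Event 3 (adjust +3): 19 + 3 = 22
  Event 4 (sale 11): sell min(11,22)=11. stock: 22 - 11 = 11. total_sold = 26
  Event 5 (restock 17): 11 + 17 = 28
  Event 6 (return 1): 28 + 1 = 29
  Event 7 (sale 23): sell min(23,29)=23. stock: 29 - 23 = 6. total_sold = 49
  Event 8 (restock 10): 6 + 10 = 16
Final: stock = 16, total_sold = 49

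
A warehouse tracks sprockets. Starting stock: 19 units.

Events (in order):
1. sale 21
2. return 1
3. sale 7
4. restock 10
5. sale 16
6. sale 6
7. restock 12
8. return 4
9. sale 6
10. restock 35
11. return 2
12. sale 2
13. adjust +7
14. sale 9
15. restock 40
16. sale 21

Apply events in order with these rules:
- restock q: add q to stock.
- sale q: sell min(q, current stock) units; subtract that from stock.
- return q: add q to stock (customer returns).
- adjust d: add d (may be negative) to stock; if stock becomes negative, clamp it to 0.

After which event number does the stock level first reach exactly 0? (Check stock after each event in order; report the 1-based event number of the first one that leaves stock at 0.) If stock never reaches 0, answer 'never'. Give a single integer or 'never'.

Answer: 1

Derivation:
Processing events:
Start: stock = 19
  Event 1 (sale 21): sell min(21,19)=19. stock: 19 - 19 = 0. total_sold = 19
  Event 2 (return 1): 0 + 1 = 1
  Event 3 (sale 7): sell min(7,1)=1. stock: 1 - 1 = 0. total_sold = 20
  Event 4 (restock 10): 0 + 10 = 10
  Event 5 (sale 16): sell min(16,10)=10. stock: 10 - 10 = 0. total_sold = 30
  Event 6 (sale 6): sell min(6,0)=0. stock: 0 - 0 = 0. total_sold = 30
  Event 7 (restock 12): 0 + 12 = 12
  Event 8 (return 4): 12 + 4 = 16
  Event 9 (sale 6): sell min(6,16)=6. stock: 16 - 6 = 10. total_sold = 36
  Event 10 (restock 35): 10 + 35 = 45
  Event 11 (return 2): 45 + 2 = 47
  Event 12 (sale 2): sell min(2,47)=2. stock: 47 - 2 = 45. total_sold = 38
  Event 13 (adjust +7): 45 + 7 = 52
  Event 14 (sale 9): sell min(9,52)=9. stock: 52 - 9 = 43. total_sold = 47
  Event 15 (restock 40): 43 + 40 = 83
  Event 16 (sale 21): sell min(21,83)=21. stock: 83 - 21 = 62. total_sold = 68
Final: stock = 62, total_sold = 68

First zero at event 1.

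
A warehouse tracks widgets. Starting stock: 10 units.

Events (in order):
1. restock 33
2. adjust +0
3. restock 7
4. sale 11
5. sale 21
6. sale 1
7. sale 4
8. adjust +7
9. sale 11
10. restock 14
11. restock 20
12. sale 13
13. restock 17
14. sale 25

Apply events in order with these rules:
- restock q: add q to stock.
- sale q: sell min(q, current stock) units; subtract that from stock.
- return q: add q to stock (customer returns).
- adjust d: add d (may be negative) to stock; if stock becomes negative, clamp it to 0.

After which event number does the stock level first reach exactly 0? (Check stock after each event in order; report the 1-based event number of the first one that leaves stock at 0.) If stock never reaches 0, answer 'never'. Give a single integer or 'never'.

Answer: never

Derivation:
Processing events:
Start: stock = 10
  Event 1 (restock 33): 10 + 33 = 43
  Event 2 (adjust +0): 43 + 0 = 43
  Event 3 (restock 7): 43 + 7 = 50
  Event 4 (sale 11): sell min(11,50)=11. stock: 50 - 11 = 39. total_sold = 11
  Event 5 (sale 21): sell min(21,39)=21. stock: 39 - 21 = 18. total_sold = 32
  Event 6 (sale 1): sell min(1,18)=1. stock: 18 - 1 = 17. total_sold = 33
  Event 7 (sale 4): sell min(4,17)=4. stock: 17 - 4 = 13. total_sold = 37
  Event 8 (adjust +7): 13 + 7 = 20
  Event 9 (sale 11): sell min(11,20)=11. stock: 20 - 11 = 9. total_sold = 48
  Event 10 (restock 14): 9 + 14 = 23
  Event 11 (restock 20): 23 + 20 = 43
  Event 12 (sale 13): sell min(13,43)=13. stock: 43 - 13 = 30. total_sold = 61
  Event 13 (restock 17): 30 + 17 = 47
  Event 14 (sale 25): sell min(25,47)=25. stock: 47 - 25 = 22. total_sold = 86
Final: stock = 22, total_sold = 86

Stock never reaches 0.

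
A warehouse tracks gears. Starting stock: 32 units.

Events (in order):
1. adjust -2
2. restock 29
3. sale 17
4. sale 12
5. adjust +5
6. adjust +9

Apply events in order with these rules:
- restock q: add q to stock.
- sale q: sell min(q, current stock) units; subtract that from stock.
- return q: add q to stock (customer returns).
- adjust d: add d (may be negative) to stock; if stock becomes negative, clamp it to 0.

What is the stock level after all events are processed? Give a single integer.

Answer: 44

Derivation:
Processing events:
Start: stock = 32
  Event 1 (adjust -2): 32 + -2 = 30
  Event 2 (restock 29): 30 + 29 = 59
  Event 3 (sale 17): sell min(17,59)=17. stock: 59 - 17 = 42. total_sold = 17
  Event 4 (sale 12): sell min(12,42)=12. stock: 42 - 12 = 30. total_sold = 29
  Event 5 (adjust +5): 30 + 5 = 35
  Event 6 (adjust +9): 35 + 9 = 44
Final: stock = 44, total_sold = 29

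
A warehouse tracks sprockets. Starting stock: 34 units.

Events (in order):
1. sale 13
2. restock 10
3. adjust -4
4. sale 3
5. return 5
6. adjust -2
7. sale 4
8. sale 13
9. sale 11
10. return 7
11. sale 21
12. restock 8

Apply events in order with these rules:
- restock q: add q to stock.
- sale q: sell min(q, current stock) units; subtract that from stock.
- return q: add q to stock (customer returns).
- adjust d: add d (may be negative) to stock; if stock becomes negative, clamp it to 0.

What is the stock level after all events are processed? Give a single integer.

Processing events:
Start: stock = 34
  Event 1 (sale 13): sell min(13,34)=13. stock: 34 - 13 = 21. total_sold = 13
  Event 2 (restock 10): 21 + 10 = 31
  Event 3 (adjust -4): 31 + -4 = 27
  Event 4 (sale 3): sell min(3,27)=3. stock: 27 - 3 = 24. total_sold = 16
  Event 5 (return 5): 24 + 5 = 29
  Event 6 (adjust -2): 29 + -2 = 27
  Event 7 (sale 4): sell min(4,27)=4. stock: 27 - 4 = 23. total_sold = 20
  Event 8 (sale 13): sell min(13,23)=13. stock: 23 - 13 = 10. total_sold = 33
  Event 9 (sale 11): sell min(11,10)=10. stock: 10 - 10 = 0. total_sold = 43
  Event 10 (return 7): 0 + 7 = 7
  Event 11 (sale 21): sell min(21,7)=7. stock: 7 - 7 = 0. total_sold = 50
  Event 12 (restock 8): 0 + 8 = 8
Final: stock = 8, total_sold = 50

Answer: 8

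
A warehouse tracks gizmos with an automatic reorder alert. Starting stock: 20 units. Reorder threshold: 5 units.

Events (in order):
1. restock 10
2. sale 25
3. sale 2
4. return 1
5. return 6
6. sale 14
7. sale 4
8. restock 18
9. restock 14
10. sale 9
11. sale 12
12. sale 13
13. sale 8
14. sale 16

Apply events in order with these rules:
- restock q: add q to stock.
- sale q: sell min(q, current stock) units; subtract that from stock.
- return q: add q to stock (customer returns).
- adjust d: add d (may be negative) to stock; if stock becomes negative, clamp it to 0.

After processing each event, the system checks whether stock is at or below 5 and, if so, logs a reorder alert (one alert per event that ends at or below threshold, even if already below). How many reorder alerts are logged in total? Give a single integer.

Answer: 8

Derivation:
Processing events:
Start: stock = 20
  Event 1 (restock 10): 20 + 10 = 30
  Event 2 (sale 25): sell min(25,30)=25. stock: 30 - 25 = 5. total_sold = 25
  Event 3 (sale 2): sell min(2,5)=2. stock: 5 - 2 = 3. total_sold = 27
  Event 4 (return 1): 3 + 1 = 4
  Event 5 (return 6): 4 + 6 = 10
  Event 6 (sale 14): sell min(14,10)=10. stock: 10 - 10 = 0. total_sold = 37
  Event 7 (sale 4): sell min(4,0)=0. stock: 0 - 0 = 0. total_sold = 37
  Event 8 (restock 18): 0 + 18 = 18
  Event 9 (restock 14): 18 + 14 = 32
  Event 10 (sale 9): sell min(9,32)=9. stock: 32 - 9 = 23. total_sold = 46
  Event 11 (sale 12): sell min(12,23)=12. stock: 23 - 12 = 11. total_sold = 58
  Event 12 (sale 13): sell min(13,11)=11. stock: 11 - 11 = 0. total_sold = 69
  Event 13 (sale 8): sell min(8,0)=0. stock: 0 - 0 = 0. total_sold = 69
  Event 14 (sale 16): sell min(16,0)=0. stock: 0 - 0 = 0. total_sold = 69
Final: stock = 0, total_sold = 69

Checking against threshold 5:
  After event 1: stock=30 > 5
  After event 2: stock=5 <= 5 -> ALERT
  After event 3: stock=3 <= 5 -> ALERT
  After event 4: stock=4 <= 5 -> ALERT
  After event 5: stock=10 > 5
  After event 6: stock=0 <= 5 -> ALERT
  After event 7: stock=0 <= 5 -> ALERT
  After event 8: stock=18 > 5
  After event 9: stock=32 > 5
  After event 10: stock=23 > 5
  After event 11: stock=11 > 5
  After event 12: stock=0 <= 5 -> ALERT
  After event 13: stock=0 <= 5 -> ALERT
  After event 14: stock=0 <= 5 -> ALERT
Alert events: [2, 3, 4, 6, 7, 12, 13, 14]. Count = 8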